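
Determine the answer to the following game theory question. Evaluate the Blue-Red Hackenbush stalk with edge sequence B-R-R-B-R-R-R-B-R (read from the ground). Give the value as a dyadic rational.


Edges (from ground): B-R-R-B-R-R-R-B-R
By Berlekamp's sign-expansion rule, a Blue-Red Hackenbush stalk has the value of the surreal number whose sign sequence is the edge sequence with B -> + and R -> -.
Sign sequence: +--+---+-
Trace the sign expansion in the surreal number tree, starting from 0:
Edge 1: B (sign +) -> bounds (0, +inf), value = 1
Edge 2: R (sign -) -> bounds (0, 1), value = 1/2
Edge 3: R (sign -) -> bounds (0, 1/2), value = 1/4
Edge 4: B (sign +) -> bounds (1/4, 1/2), value = 3/8
Edge 5: R (sign -) -> bounds (1/4, 3/8), value = 5/16
Edge 6: R (sign -) -> bounds (1/4, 5/16), value = 9/32
Edge 7: R (sign -) -> bounds (1/4, 9/32), value = 17/64
Edge 8: B (sign +) -> bounds (17/64, 9/32), value = 35/128
Edge 9: R (sign -) -> bounds (17/64, 35/128), value = 69/256
Game value = 69/256

69/256


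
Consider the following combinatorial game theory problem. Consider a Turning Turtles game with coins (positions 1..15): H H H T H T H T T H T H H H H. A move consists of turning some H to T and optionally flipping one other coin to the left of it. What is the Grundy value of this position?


Coins: H H H T H T H T T H T H H H H
Key fact: a single head at position k behaves exactly like a Nim heap of size k (turning it to T and optionally flipping a coin at j < k corresponds to moving the heap from k to j, or to 0), and heads combine as a disjunctive sum (two heads at the same place would cancel, matching j XOR j = 0). So the Nim-value is the XOR of the 1-indexed positions of the heads.
Face-up positions (1-indexed): [1, 2, 3, 5, 7, 10, 12, 13, 14, 15]
XOR 0 with 1: 0 XOR 1 = 1
XOR 1 with 2: 1 XOR 2 = 3
XOR 3 with 3: 3 XOR 3 = 0
XOR 0 with 5: 0 XOR 5 = 5
XOR 5 with 7: 5 XOR 7 = 2
XOR 2 with 10: 2 XOR 10 = 8
XOR 8 with 12: 8 XOR 12 = 4
XOR 4 with 13: 4 XOR 13 = 9
XOR 9 with 14: 9 XOR 14 = 7
XOR 7 with 15: 7 XOR 15 = 8
Nim-value = 8

8


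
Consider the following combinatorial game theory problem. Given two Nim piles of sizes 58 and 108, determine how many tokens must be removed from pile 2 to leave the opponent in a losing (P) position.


Piles: 58 and 108
Current XOR: 58 XOR 108 = 86 (non-zero, so this is an N-position).
To make the XOR zero, we need to find a move that balances the piles.
For pile 2 (size 108): target = 108 XOR 86 = 58
We reduce pile 2 from 108 to 58.
Tokens removed: 108 - 58 = 50
Verification: 58 XOR 58 = 0

50


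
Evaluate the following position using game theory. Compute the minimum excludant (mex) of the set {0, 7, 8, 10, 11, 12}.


Set = {0, 7, 8, 10, 11, 12}
0 is in the set.
1 is NOT in the set. This is the mex.
mex = 1

1


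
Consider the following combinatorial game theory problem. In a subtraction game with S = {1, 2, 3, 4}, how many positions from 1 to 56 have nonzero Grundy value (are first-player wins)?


Subtraction set S = {1, 2, 3, 4}, so G(n) = n mod 5.
G(n) = 0 when n is a multiple of 5.
Multiples of 5 in [1, 56]: 11
N-positions (nonzero Grundy) = 56 - 11 = 45

45


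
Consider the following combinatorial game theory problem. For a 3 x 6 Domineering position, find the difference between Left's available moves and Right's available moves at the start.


Board is 3 x 6 (rows x cols).
Left (vertical) placements: (rows-1) * cols = 2 * 6 = 12
Right (horizontal) placements: rows * (cols-1) = 3 * 5 = 15
Advantage = Left - Right = 12 - 15 = -3

-3


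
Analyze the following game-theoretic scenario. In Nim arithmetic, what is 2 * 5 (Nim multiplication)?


Nim multiplication is bilinear over XOR: (u XOR v) * w = (u*w) XOR (v*w).
So we split each operand into its bit components and XOR the pairwise Nim products.
2 = 2 (as XOR of powers of 2).
5 = 1 + 4 (as XOR of powers of 2).
Using the standard Nim-product table on single bits:
  2*2 = 3,   2*4 = 8,   2*8 = 12,
  4*4 = 6,   4*8 = 11,  8*8 = 13,
and  1*x = x (identity), k*l = l*k (commutative).
Pairwise Nim products:
  2 * 1 = 2
  2 * 4 = 8
XOR them: 2 XOR 8 = 10.
Result: 2 * 5 = 10 (in Nim).

10


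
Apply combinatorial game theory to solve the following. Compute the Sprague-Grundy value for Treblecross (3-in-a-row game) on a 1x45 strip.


Treblecross: place X on empty cells; 3-in-a-row wins.
Playing within two cells of an existing X lets the opponent win at once, so sensible play treats the cells i-2..i+2 around each X as dead. The player left with no safe cell loses, so this is a normal-play take-away game on strips of safe cells.
Placing X at cell i (0-indexed) of a strip of k safe cells leaves independent strips of sizes max(0, i-2) and max(0, k-i-3). Hence G(k) = mex{ G(max(0,i-2)) XOR G(max(0,k-i-3)) : 0 <= i < k }, with G(0) = 0.
G(1): splits (0,0):0^0=0 -> mex({0}) = 1
G(2): splits (0,0):0^0=0 -> mex({0}) = 1
G(3): splits (0,0):0^0=0 -> mex({0}) = 1
G(4): splits (0,1):0^1=1 (0,0):0^0=0 -> mex({0, 1}) = 2
G(5): splits (0,2):0^1=1 (0,1):0^1=1 (0,0):0^0=0 -> mex({0, 1}) = 2
G(6) = mex({1}) = 0
G(7) = mex({0, 1, 2}) = 3
G(8) = mex({0, 1, 2}) = 3
G(9) = mex({0, 2}) = 1
G(10) = mex({0, 2, 3}) = 1
G(11) = mex({0, 3}) = 1
G(12) = mex({1, 3}) = 0
G(13) = mex({0, 1, 2, 3}) = 4
G(14) = mex({0, 1, 2}) = 3
G(15) = mex({0, 1, 2}) = 3
G(16) = mex({0, 1, 2, 4}) = 3
G(17) = mex({0, 1, 3, 4}) = 2
G(18) = mex({0, 1, 3, 4}) = 2
G(19) = mex({0, 1, 3, 5}) = 2
G(20) = mex({0, 1, 2, 3, 5}) = 4
G(21) = mex({0, 1, 2, 3, 5}) = 4
G(22) = mex({1, 2, 6}) = 0
G(23) = mex({0, 1, 2, 3, 4, 6}) = 5
G(24) = mex({0, 1, 2, 3, 4}) = 5
G(25) = mex({0, 1, 3, 4, 7}) = 2
G(26) = mex({0, 1, 3, 4, 5, 7}) = 2
G(27) = mex({0, 1, 3, 5}) = 2
G(28) = mex({0, 1, 2, 5}) = 3
G(29) = mex({0, 1, 2, 4, 5, 6}) = 3
G(30) = mex({1, 2, 4, 6}) = 0
G(31) = mex({0, 1, 2, 3, 4, 6}) = 5
G(32) = mex({1, 2, 3, 4, 7}) = 0
G(33) = mex({0, 3, 7}) = 1
G(34) = mex({0, 2, 3, 5, 7}) = 1
G(35) = mex({0, 2, 3, 5, 6}) = 1
G(36) = mex({0, 1, 2, 5, 6}) = 3
G(37) = mex({0, 1, 2, 4, 5, 6}) = 3
G(38) = mex({0, 1, 2, 4}) = 3
G(39) = mex({0, 1, 2, 3, 4, 7}) = 5
G(40) = mex({0, 1, 2, 3, 4, 5, 7}) = 6
G(41) = mex({0, 1, 2, 3, 5, 7}) = 4
G(42) = mex({0, 1, 2, 3, 5, 6, 7}) = 4
G(43) = mex({0, 2, 3, 5, 6}) = 1
G(44) = mex({1, 2, 3, 4, 5, 6}) = 0
G(45) = mex({0, 1, 2, 3, 4, 6, 7}) = 5
Therefore G(45) = 5.

5


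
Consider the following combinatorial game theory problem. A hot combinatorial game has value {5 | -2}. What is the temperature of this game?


The game is {5 | -2}, a switch {a | b} with numbers a > b.
Cooling {a | b} by t gives {a - t | b + t}, which stops being hot when a - t = b + t, i.e. at t = (a - b)/2. So the temperature of a switch is (a - b)/2.
Temperature = (Left option - Right option) / 2
= (5 - (-2)) / 2
= 7 / 2
= 7/2

7/2


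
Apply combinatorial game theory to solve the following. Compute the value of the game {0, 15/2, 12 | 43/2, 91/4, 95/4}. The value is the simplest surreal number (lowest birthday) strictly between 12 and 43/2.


Left options: {0, 15/2, 12}, max = 12
Right options: {43/2, 91/4, 95/4}, min = 43/2
All options are numbers and max(Left) < min(Right), so by the simplicity theorem the value is the simplest (earliest-born) number strictly between 12 and 43/2.
Integers 13 through 21 all lie strictly between 12 and 43/2.
Among integers, the simplest (lowest birthday = smallest |n|; 0 is born on day 0, +-n on day n) is 13.
No non-integer in the interval can be simpler: if x is a non-integer in the interval, then floor(x) or ceil(x) also lies in the interval (the interval contains an integer), and both are proper prefixes of x's sign expansion, i.e. born earlier. So the game value is 13.
Game value = 13

13


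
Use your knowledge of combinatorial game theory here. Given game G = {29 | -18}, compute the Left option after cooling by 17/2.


Original game: {29 | -18} (a switch {a | b} with a > b).
Cooling by t (for t below the temperature (a - b)/2 = 47/2) taxes each move by t: {a | b} cooled by t is {a - t | b + t}.
Cooling amount: t = 17/2
Cooled Left option: 29 - 17/2 = 41/2
Cooled Right option: -18 + 17/2 = -19/2
Cooled game: {41/2 | -19/2}
Left option = 41/2

41/2


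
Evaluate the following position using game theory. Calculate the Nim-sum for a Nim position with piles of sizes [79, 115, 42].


We need the XOR (exclusive or) of all pile sizes.
After XOR-ing pile 1 (size 79): 0 XOR 79 = 79
After XOR-ing pile 2 (size 115): 79 XOR 115 = 60
After XOR-ing pile 3 (size 42): 60 XOR 42 = 22
The Nim-value of this position is 22.

22


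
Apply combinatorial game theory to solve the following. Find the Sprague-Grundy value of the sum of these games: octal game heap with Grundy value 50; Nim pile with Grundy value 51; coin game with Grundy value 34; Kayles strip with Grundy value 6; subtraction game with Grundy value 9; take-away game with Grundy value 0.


By the Sprague-Grundy theorem, the Grundy value of a sum of games is the XOR of individual Grundy values.
octal game heap: Grundy value = 50. Running XOR: 0 XOR 50 = 50
Nim pile: Grundy value = 51. Running XOR: 50 XOR 51 = 1
coin game: Grundy value = 34. Running XOR: 1 XOR 34 = 35
Kayles strip: Grundy value = 6. Running XOR: 35 XOR 6 = 37
subtraction game: Grundy value = 9. Running XOR: 37 XOR 9 = 44
take-away game: Grundy value = 0. Running XOR: 44 XOR 0 = 44
The combined Grundy value is 44.

44


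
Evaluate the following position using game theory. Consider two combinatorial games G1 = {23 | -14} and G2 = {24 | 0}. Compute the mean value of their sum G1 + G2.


G1 = {23 | -14}, G2 = {24 | 0}
Each is a switch {a | b} with numbers a > b; its mean value is (a + b)/2, and mean value is additive over game sums: m(G1 + G2) = m(G1) + m(G2).
Mean of G1 = (23 + (-14))/2 = 9/2 = 9/2
Mean of G2 = (24 + (0))/2 = 24/2 = 12
Mean of G1 + G2 = 9/2 + 12 = 33/2

33/2


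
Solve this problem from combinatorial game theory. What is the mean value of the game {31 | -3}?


Game = {31 | -3}, a switch {a | b} with numbers a > b.
Its thermograph has left wall a - t and right wall b + t, which meet at t = (a - b)/2, where both equal (a + b)/2. So the mast (mean value) is at (a + b)/2.
Mean = (31 + (-3))/2 = 28/2 = 14

14


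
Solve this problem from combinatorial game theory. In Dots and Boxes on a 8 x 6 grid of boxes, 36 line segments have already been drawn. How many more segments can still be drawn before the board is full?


Grid: 8 x 6 boxes, i.e. 9 rows and 7 columns of dots.
Horizontal edges: (rows + 1) * cols = 9 * 6 = 54
Vertical edges: rows * (cols + 1) = 8 * 7 = 56
Total edges: 54 + 56 = 110
Edges drawn: 36
Remaining: 110 - 36 = 74

74


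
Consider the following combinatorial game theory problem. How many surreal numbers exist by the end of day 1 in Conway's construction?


Day 0: {|} = 0 is born. Count = 1.
Day n: the number of surreal numbers born by day n is 2^(n+1) - 1.
By day 0: 2^1 - 1 = 1
By day 1: 2^2 - 1 = 3
By day 1: 3 surreal numbers.

3


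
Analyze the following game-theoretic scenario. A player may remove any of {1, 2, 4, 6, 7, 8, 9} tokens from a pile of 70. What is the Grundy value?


The subtraction set is S = {1, 2, 4, 6, 7, 8, 9}.
G(k) = mex{ G(k - s) : s in S, s <= k }. We compute iteratively: G(0) = 0.
G(1) = mex({0}) = 1
G(2) = mex({0, 1}) = 2
G(3) = mex({1, 2}) = 0
G(4) = mex({0, 2}) = 1
G(5) = mex({0, 1}) = 2
G(6) = mex({0, 1, 2}) = 3
G(7) = mex({0, 1, 2, 3}) = 4
G(8) = mex({0, 1, 2, 3, 4}) = 5
G(9) = mex({0, 1, 2, 4, 5}) = 3
G(10) = mex({0, 1, 2, 3, 5}) = 4
G(11) = mex({0, 1, 2, 3, 4}) = 5
G(12) = mex({0, 1, 2, 3, 4, 5}) = 6
G(13) = mex({1, 2, 3, 4, 5, 6}) = 0
G(14) = mex({0, 2, 3, 4, 5, 6}) = 1
G(15) = mex({0, 1, 3, 4, 5}) = 2
G(16) = mex({1, 2, 3, 4, 5, 6}) = 0
G(17) = mex({0, 2, 3, 4, 5}) = 1
G(18) = mex({0, 1, 3, 4, 5, 6}) = 2
G(19) = mex({0, 1, 2, 4, 5, 6}) = 3
G(20) = mex({0, 1, 2, 3, 5, 6}) = 4
G(21) = mex({0, 1, 2, 3, 4, 6}) = 5
Observe that G(13)..G(21) = 0, 1, 2, 0, 1, 2, 3, 4, 5 repeats G(0)..G(8) = 0, 1, 2, 0, 1, 2, 3, 4, 5.
For k >= max(S) = 9, G(k) is determined by the previous 9 values G(k-9)..G(k-1); a window of 9 consecutive values has recurred shifted by 13, so by induction G(k + 13) = G(k) for all k >= 0: the sequence is periodic from the start with period 13.
One period: G(0..12) = 0, 1, 2, 0, 1, 2, 3, 4, 5, 3, 4, 5, 6.
70 mod 13 = 5, so G(70) = G(5) = 2.

2


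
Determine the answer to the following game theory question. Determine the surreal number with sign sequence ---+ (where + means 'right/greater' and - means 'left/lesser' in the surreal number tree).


Sign expansion: ---+
Rule: track bounds (lo, hi), initially (-inf, +inf). On '+', the current value becomes lo and we move to the simplest number in (value, hi): value + 1 if hi = +inf, otherwise the midpoint (value + hi)/2. On '-', the current value becomes hi and we move to value - 1 if lo = -inf, otherwise the midpoint (lo + value)/2.
Start at 0.
Step 1: sign = -, move left. Bounds: (-inf, 0). Value = -1
Step 2: sign = -, move left. Bounds: (-inf, -1). Value = -2
Step 3: sign = -, move left. Bounds: (-inf, -2). Value = -3
Step 4: sign = +, move right. Bounds: (-3, -2). Value = -5/2
The surreal number with sign expansion ---+ is -5/2.

-5/2


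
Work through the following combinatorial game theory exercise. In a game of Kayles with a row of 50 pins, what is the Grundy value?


Kayles: a move removes 1 or 2 adjacent pins from a contiguous row.
Removing pins from a row of k leaves two independent rows (a, b) with a + b = k - 1 (one pin) or a + b = k - 2 (two pins); an end removal gives a = 0.
By Sprague-Grundy, G(k) = mex{ G(a) XOR G(b) } over all these splits. G(0) = 0.
G(1): splits (0,0):0^0=0 -> mex({0}) = 1
G(2): splits (0,1):0^1=1 (0,0):0^0=0 -> mex({0, 1}) = 2
G(3): splits (0,2):0^2=2 (1,1):1^1=0 (0,1):0^1=1 -> mex({0, 1, 2}) = 3
G(4): splits (0,3):0^3=3 (1,2):1^2=3 (0,2):0^2=2 (1,1):1^1=0 -> mex({0, 2, 3}) = 1
G(5): splits (0,4):0^1=1 (1,3):1^3=2 (2,2):2^2=0 (0,3):0^3=3 (1,2):1^2=3 -> mex({0, 1, 2, 3}) = 4
G(6) = mex({0, 1, 2, 4}) = 3
G(7) = mex({0, 1, 3, 4, 5}) = 2
G(8) = mex({0, 2, 3, 5, 6}) = 1
G(9) = mex({0, 1, 2, 3, 6, 7}) = 4
G(10) = mex({0, 1, 3, 4, 5, 7}) = 2
G(11) = mex({0, 1, 2, 3, 4, 5}) = 6
G(12) = mex({0, 1, 2, 3, 5, 6, 7}) = 4
G(13) = mex({0, 2, 3, 4, 6, 7}) = 1
G(14) = mex({0, 1, 4, 5, 6, 7}) = 2
G(15) = mex({0, 1, 2, 3, 4, 5, 6}) = 7
G(16) = mex({0, 2, 3, 5, 6, 7}) = 1
G(17) = mex({0, 1, 2, 3, 5, 6, 7}) = 4
G(18) = mex({0, 1, 2, 4, 5, 6}) = 3
G(19) = mex({0, 1, 3, 4, 5, 7}) = 2
G(20) = mex({0, 2, 3, 4, 5, 6, 7}) = 1
G(21) = mex({0, 1, 2, 3, 5, 6, 7}) = 4
G(22) = mex({0, 1, 2, 3, 4, 5, 7}) = 6
G(23) = mex({0, 1, 2, 3, 4, 5, 6}) = 7
G(24) = mex({0, 1, 2, 3, 5, 6, 7}) = 4
G(25) = mex({0, 2, 3, 4, 6, 7}) = 1
G(26) = mex({0, 1, 3, 4, 5, 6, 7}) = 2
G(27) = mex({0, 1, 2, 3, 4, 5, 6, 7}) = 8
G(28) = mex({0, 1, 2, 3, 4, 6, 7, 8}) = 5
G(29) = mex({0, 1, 2, 3, 5, 6, 7, 8, 9}) = 4
G(30) = mex({0, 1, 2, 3, 4, 5, 6, 9, 10}) = 7
G(31) = mex({0, 1, 3, 4, 5, 7, 10, 11}) = 2
G(32) = mex({0, 2, 3, 4, 5, 6, 7, 9, 11}) = 1
G(33) = mex({0, 1, 2, 3, 4, 5, 6, 7, 9, 12}) = 8
G(34) = mex({0, 1, 2, 3, 4, 5, 7, 8, 11, 12}) = 6
G(35) = mex({0, 1, 2, 3, 4, 5, 6, 8, 9, 10, 11}) = 7
G(36) = mex({0, 1, 2, 3, 5, 6, 7, 9, 10}) = 4
G(37) = mex({0, 2, 3, 4, 6, 7, 9, 10, 11, 12}) = 1
G(38) = mex({0, 1, 3, 4, 5, 6, 7, 9, 10, 11, 12}) = 2
G(39) = mex({0, 1, 2, 4, 5, 6, 7, 9, 10, 12, 14}) = 3
G(40) = mex({0, 2, 3, 4, 6, 7, 11, 12, 14}) = 1
G(41) = mex({0, 1, 2, 3, 5, 6, 7, 9, 10, 11, 12}) = 4
G(42) = mex({0, 1, 2, 3, 4, 5, 6, 9, 10}) = 7
G(43) = mex({0, 1, 3, 4, 5, 7, 9, 10, 12, 15}) = 2
G(44) = mex({0, 2, 3, 4, 5, 6, 7, 9, 10, 12, 15}) = 1
G(45) = mex({0, 1, 2, 3, 4, 5, 6, 7, 9, 10, 12, 14}) = 8
G(46) = mex({0, 1, 3, 4, 5, 7, 8, 11, 12, 14}) = 2
G(47) = mex({0, 1, 2, 3, 4, 5, 6, 8, 9, 10, 11, 12}) = 7
G(48) = mex({0, 1, 2, 3, 5, 6, 7, 9, 10}) = 4
G(49) = mex({0, 2, 3, 4, 6, 7, 9, 10, 11, 12, 15}) = 1
G(50) = mex({0, 1, 4, 5, 6, 7, 9, 11, 12, 14, 15}) = 2
Therefore G(50) = 2.

2


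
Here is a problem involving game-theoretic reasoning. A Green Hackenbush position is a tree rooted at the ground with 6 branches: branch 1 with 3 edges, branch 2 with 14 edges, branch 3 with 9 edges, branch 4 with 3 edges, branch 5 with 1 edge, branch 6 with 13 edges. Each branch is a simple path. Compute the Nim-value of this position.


The tree has 6 branches from the ground vertex.
In Green Hackenbush, the Nim-value of a simple path of length k is k.
Branch 1: length 3, Nim-value = 3
Branch 2: length 14, Nim-value = 14
Branch 3: length 9, Nim-value = 9
Branch 4: length 3, Nim-value = 3
Branch 5: length 1, Nim-value = 1
Branch 6: length 13, Nim-value = 13
Total Nim-value = XOR of all branch values:
0 XOR 3 = 3
3 XOR 14 = 13
13 XOR 9 = 4
4 XOR 3 = 7
7 XOR 1 = 6
6 XOR 13 = 11
Nim-value of the tree = 11

11


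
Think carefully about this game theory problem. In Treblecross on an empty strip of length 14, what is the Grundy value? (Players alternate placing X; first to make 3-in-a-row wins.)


Treblecross: place X on empty cells; 3-in-a-row wins.
Playing within two cells of an existing X lets the opponent win at once, so sensible play treats the cells i-2..i+2 around each X as dead. The player left with no safe cell loses, so this is a normal-play take-away game on strips of safe cells.
Placing X at cell i (0-indexed) of a strip of k safe cells leaves independent strips of sizes max(0, i-2) and max(0, k-i-3). Hence G(k) = mex{ G(max(0,i-2)) XOR G(max(0,k-i-3)) : 0 <= i < k }, with G(0) = 0.
G(1): splits (0,0):0^0=0 -> mex({0}) = 1
G(2): splits (0,0):0^0=0 -> mex({0}) = 1
G(3): splits (0,0):0^0=0 -> mex({0}) = 1
G(4): splits (0,1):0^1=1 (0,0):0^0=0 -> mex({0, 1}) = 2
G(5): splits (0,2):0^1=1 (0,1):0^1=1 (0,0):0^0=0 -> mex({0, 1}) = 2
G(6) = mex({1}) = 0
G(7) = mex({0, 1, 2}) = 3
G(8) = mex({0, 1, 2}) = 3
G(9) = mex({0, 2}) = 1
G(10) = mex({0, 2, 3}) = 1
G(11) = mex({0, 3}) = 1
G(12) = mex({1, 3}) = 0
G(13) = mex({0, 1, 2, 3}) = 4
G(14) = mex({0, 1, 2}) = 3
Therefore G(14) = 3.

3


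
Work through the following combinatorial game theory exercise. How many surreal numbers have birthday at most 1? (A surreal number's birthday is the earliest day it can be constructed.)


Day 0: {|} = 0 is born. Count = 1.
Day n: the number of surreal numbers born by day n is 2^(n+1) - 1.
By day 0: 2^1 - 1 = 1
By day 1: 2^2 - 1 = 3
By day 1: 3 surreal numbers.

3


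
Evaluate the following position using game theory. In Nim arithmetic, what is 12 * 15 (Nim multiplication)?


Nim multiplication is bilinear over XOR: (u XOR v) * w = (u*w) XOR (v*w).
So we split each operand into its bit components and XOR the pairwise Nim products.
12 = 4 + 8 (as XOR of powers of 2).
15 = 1 + 2 + 4 + 8 (as XOR of powers of 2).
Using the standard Nim-product table on single bits:
  2*2 = 3,   2*4 = 8,   2*8 = 12,
  4*4 = 6,   4*8 = 11,  8*8 = 13,
and  1*x = x (identity), k*l = l*k (commutative).
Pairwise Nim products:
  4 * 1 = 4
  4 * 2 = 8
  4 * 4 = 6
  4 * 8 = 11
  8 * 1 = 8
  8 * 2 = 12
  8 * 4 = 11
  8 * 8 = 13
XOR them: 4 XOR 8 XOR 6 XOR 11 XOR 8 XOR 12 XOR 11 XOR 13 = 3.
Result: 12 * 15 = 3 (in Nim).

3


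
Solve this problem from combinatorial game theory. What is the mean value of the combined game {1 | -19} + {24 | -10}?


G1 = {1 | -19}, G2 = {24 | -10}
Each is a switch {a | b} with numbers a > b; its mean value is (a + b)/2, and mean value is additive over game sums: m(G1 + G2) = m(G1) + m(G2).
Mean of G1 = (1 + (-19))/2 = -18/2 = -9
Mean of G2 = (24 + (-10))/2 = 14/2 = 7
Mean of G1 + G2 = -9 + 7 = -2

-2


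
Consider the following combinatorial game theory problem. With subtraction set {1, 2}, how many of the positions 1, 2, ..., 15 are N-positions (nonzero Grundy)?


Subtraction set S = {1, 2}, so G(n) = n mod 3.
G(n) = 0 when n is a multiple of 3.
Multiples of 3 in [1, 15]: 5
N-positions (nonzero Grundy) = 15 - 5 = 10

10


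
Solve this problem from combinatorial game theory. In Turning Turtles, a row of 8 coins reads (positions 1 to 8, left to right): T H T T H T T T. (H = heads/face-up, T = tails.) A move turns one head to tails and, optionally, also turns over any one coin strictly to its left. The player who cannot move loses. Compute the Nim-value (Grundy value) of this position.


Coins: T H T T H T T T
Key fact: a single head at position k behaves exactly like a Nim heap of size k (turning it to T and optionally flipping a coin at j < k corresponds to moving the heap from k to j, or to 0), and heads combine as a disjunctive sum (two heads at the same place would cancel, matching j XOR j = 0). So the Nim-value is the XOR of the 1-indexed positions of the heads.
Face-up positions (1-indexed): [2, 5]
XOR 0 with 2: 0 XOR 2 = 2
XOR 2 with 5: 2 XOR 5 = 7
Nim-value = 7

7


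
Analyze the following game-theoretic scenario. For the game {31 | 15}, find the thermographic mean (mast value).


Game = {31 | 15}, a switch {a | b} with numbers a > b.
Its thermograph has left wall a - t and right wall b + t, which meet at t = (a - b)/2, where both equal (a + b)/2. So the mast (mean value) is at (a + b)/2.
Mean = (31 + (15))/2 = 46/2 = 23

23


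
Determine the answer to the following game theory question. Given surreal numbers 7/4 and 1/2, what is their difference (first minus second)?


x = 7/4, y = 1/2
Converting to common denominator: 4
x = 7/4, y = 2/4
x - y = 7/4 - 1/2 = 5/4

5/4


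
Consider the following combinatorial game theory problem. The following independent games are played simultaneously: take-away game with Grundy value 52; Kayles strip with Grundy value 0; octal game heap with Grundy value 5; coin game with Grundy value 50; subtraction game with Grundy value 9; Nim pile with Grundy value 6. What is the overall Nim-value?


By the Sprague-Grundy theorem, the Grundy value of a sum of games is the XOR of individual Grundy values.
take-away game: Grundy value = 52. Running XOR: 0 XOR 52 = 52
Kayles strip: Grundy value = 0. Running XOR: 52 XOR 0 = 52
octal game heap: Grundy value = 5. Running XOR: 52 XOR 5 = 49
coin game: Grundy value = 50. Running XOR: 49 XOR 50 = 3
subtraction game: Grundy value = 9. Running XOR: 3 XOR 9 = 10
Nim pile: Grundy value = 6. Running XOR: 10 XOR 6 = 12
The combined Grundy value is 12.

12


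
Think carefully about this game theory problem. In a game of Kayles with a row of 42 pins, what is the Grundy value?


Kayles: a move removes 1 or 2 adjacent pins from a contiguous row.
Removing pins from a row of k leaves two independent rows (a, b) with a + b = k - 1 (one pin) or a + b = k - 2 (two pins); an end removal gives a = 0.
By Sprague-Grundy, G(k) = mex{ G(a) XOR G(b) } over all these splits. G(0) = 0.
G(1): splits (0,0):0^0=0 -> mex({0}) = 1
G(2): splits (0,1):0^1=1 (0,0):0^0=0 -> mex({0, 1}) = 2
G(3): splits (0,2):0^2=2 (1,1):1^1=0 (0,1):0^1=1 -> mex({0, 1, 2}) = 3
G(4): splits (0,3):0^3=3 (1,2):1^2=3 (0,2):0^2=2 (1,1):1^1=0 -> mex({0, 2, 3}) = 1
G(5): splits (0,4):0^1=1 (1,3):1^3=2 (2,2):2^2=0 (0,3):0^3=3 (1,2):1^2=3 -> mex({0, 1, 2, 3}) = 4
G(6) = mex({0, 1, 2, 4}) = 3
G(7) = mex({0, 1, 3, 4, 5}) = 2
G(8) = mex({0, 2, 3, 5, 6}) = 1
G(9) = mex({0, 1, 2, 3, 6, 7}) = 4
G(10) = mex({0, 1, 3, 4, 5, 7}) = 2
G(11) = mex({0, 1, 2, 3, 4, 5}) = 6
G(12) = mex({0, 1, 2, 3, 5, 6, 7}) = 4
G(13) = mex({0, 2, 3, 4, 6, 7}) = 1
G(14) = mex({0, 1, 4, 5, 6, 7}) = 2
G(15) = mex({0, 1, 2, 3, 4, 5, 6}) = 7
G(16) = mex({0, 2, 3, 5, 6, 7}) = 1
G(17) = mex({0, 1, 2, 3, 5, 6, 7}) = 4
G(18) = mex({0, 1, 2, 4, 5, 6}) = 3
G(19) = mex({0, 1, 3, 4, 5, 7}) = 2
G(20) = mex({0, 2, 3, 4, 5, 6, 7}) = 1
G(21) = mex({0, 1, 2, 3, 5, 6, 7}) = 4
G(22) = mex({0, 1, 2, 3, 4, 5, 7}) = 6
G(23) = mex({0, 1, 2, 3, 4, 5, 6}) = 7
G(24) = mex({0, 1, 2, 3, 5, 6, 7}) = 4
G(25) = mex({0, 2, 3, 4, 6, 7}) = 1
G(26) = mex({0, 1, 3, 4, 5, 6, 7}) = 2
G(27) = mex({0, 1, 2, 3, 4, 5, 6, 7}) = 8
G(28) = mex({0, 1, 2, 3, 4, 6, 7, 8}) = 5
G(29) = mex({0, 1, 2, 3, 5, 6, 7, 8, 9}) = 4
G(30) = mex({0, 1, 2, 3, 4, 5, 6, 9, 10}) = 7
G(31) = mex({0, 1, 3, 4, 5, 7, 10, 11}) = 2
G(32) = mex({0, 2, 3, 4, 5, 6, 7, 9, 11}) = 1
G(33) = mex({0, 1, 2, 3, 4, 5, 6, 7, 9, 12}) = 8
G(34) = mex({0, 1, 2, 3, 4, 5, 7, 8, 11, 12}) = 6
G(35) = mex({0, 1, 2, 3, 4, 5, 6, 8, 9, 10, 11}) = 7
G(36) = mex({0, 1, 2, 3, 5, 6, 7, 9, 10}) = 4
G(37) = mex({0, 2, 3, 4, 6, 7, 9, 10, 11, 12}) = 1
G(38) = mex({0, 1, 3, 4, 5, 6, 7, 9, 10, 11, 12}) = 2
G(39) = mex({0, 1, 2, 4, 5, 6, 7, 9, 10, 12, 14}) = 3
G(40) = mex({0, 2, 3, 4, 6, 7, 11, 12, 14}) = 1
G(41) = mex({0, 1, 2, 3, 5, 6, 7, 9, 10, 11, 12}) = 4
G(42) = mex({0, 1, 2, 3, 4, 5, 6, 9, 10}) = 7
Therefore G(42) = 7.

7


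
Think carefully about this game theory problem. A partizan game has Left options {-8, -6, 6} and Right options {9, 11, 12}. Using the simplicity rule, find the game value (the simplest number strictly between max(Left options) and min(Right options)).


Left options: {-8, -6, 6}, max = 6
Right options: {9, 11, 12}, min = 9
All options are numbers and max(Left) < min(Right), so by the simplicity theorem the value is the simplest (earliest-born) number strictly between 6 and 9.
Integers 7 through 8 all lie strictly between 6 and 9.
Among integers, the simplest (lowest birthday = smallest |n|; 0 is born on day 0, +-n on day n) is 7.
No non-integer in the interval can be simpler: if x is a non-integer in the interval, then floor(x) or ceil(x) also lies in the interval (the interval contains an integer), and both are proper prefixes of x's sign expansion, i.e. born earlier. So the game value is 7.
Game value = 7

7


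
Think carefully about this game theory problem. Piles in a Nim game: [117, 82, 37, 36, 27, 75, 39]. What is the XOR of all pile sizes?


We need the XOR (exclusive or) of all pile sizes.
After XOR-ing pile 1 (size 117): 0 XOR 117 = 117
After XOR-ing pile 2 (size 82): 117 XOR 82 = 39
After XOR-ing pile 3 (size 37): 39 XOR 37 = 2
After XOR-ing pile 4 (size 36): 2 XOR 36 = 38
After XOR-ing pile 5 (size 27): 38 XOR 27 = 61
After XOR-ing pile 6 (size 75): 61 XOR 75 = 118
After XOR-ing pile 7 (size 39): 118 XOR 39 = 81
The Nim-value of this position is 81.

81


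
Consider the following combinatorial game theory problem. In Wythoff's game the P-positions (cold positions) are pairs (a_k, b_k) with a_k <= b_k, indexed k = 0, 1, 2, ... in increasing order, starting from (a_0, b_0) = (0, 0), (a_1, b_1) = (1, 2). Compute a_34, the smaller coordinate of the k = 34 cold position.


By Wythoff's theorem, a_k = floor(k * phi) and b_k = floor(k * phi^2) = a_k + k, where phi = (1 + sqrt(5))/2 is the golden ratio.
phi = (1 + sqrt(5))/2 = 1.618034
k = 34
k * phi = 34 * 1.618034 = 55.013156
a_34 = floor(k * phi) = 55

55


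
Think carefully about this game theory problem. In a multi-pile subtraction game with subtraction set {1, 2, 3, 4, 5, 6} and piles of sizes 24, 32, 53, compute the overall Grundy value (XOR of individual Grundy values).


Subtraction set: {1, 2, 3, 4, 5, 6}
For this subtraction set, G(n) = n mod 7 (period = max + 1 = 7).
Pile 1 (size 24): G(24) = 24 mod 7 = 3
Pile 2 (size 32): G(32) = 32 mod 7 = 4
Pile 3 (size 53): G(53) = 53 mod 7 = 4
Total Grundy value = XOR of all: 3 XOR 4 XOR 4 = 3

3


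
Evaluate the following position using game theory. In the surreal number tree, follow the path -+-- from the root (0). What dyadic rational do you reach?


Sign expansion: -+--
Rule: track bounds (lo, hi), initially (-inf, +inf). On '+', the current value becomes lo and we move to the simplest number in (value, hi): value + 1 if hi = +inf, otherwise the midpoint (value + hi)/2. On '-', the current value becomes hi and we move to value - 1 if lo = -inf, otherwise the midpoint (lo + value)/2.
Start at 0.
Step 1: sign = -, move left. Bounds: (-inf, 0). Value = -1
Step 2: sign = +, move right. Bounds: (-1, 0). Value = -1/2
Step 3: sign = -, move left. Bounds: (-1, -1/2). Value = -3/4
Step 4: sign = -, move left. Bounds: (-1, -3/4). Value = -7/8
The surreal number with sign expansion -+-- is -7/8.

-7/8


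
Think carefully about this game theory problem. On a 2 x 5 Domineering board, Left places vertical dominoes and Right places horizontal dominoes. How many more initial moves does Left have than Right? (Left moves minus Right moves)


Board is 2 x 5 (rows x cols).
Left (vertical) placements: (rows-1) * cols = 1 * 5 = 5
Right (horizontal) placements: rows * (cols-1) = 2 * 4 = 8
Advantage = Left - Right = 5 - 8 = -3

-3


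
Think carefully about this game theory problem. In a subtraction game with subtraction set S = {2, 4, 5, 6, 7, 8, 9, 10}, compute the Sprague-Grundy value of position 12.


The subtraction set is S = {2, 4, 5, 6, 7, 8, 9, 10}.
G(k) = mex{ G(k - s) : s in S, s <= k }. We compute iteratively: G(0) = 0.
G(1) = mex({}) = 0
G(2) = mex({0}) = 1
G(3) = mex({0}) = 1
G(4) = mex({0, 1}) = 2
G(5) = mex({0, 1}) = 2
G(6) = mex({0, 1, 2}) = 3
G(7) = mex({0, 1, 2}) = 3
G(8) = mex({0, 1, 2, 3}) = 4
G(9) = mex({0, 1, 2, 3}) = 4
G(10) = mex({0, 1, 2, 3, 4}) = 5
G(11) = mex({0, 1, 2, 3, 4}) = 5
G(12) = mex({1, 2, 3, 4, 5}) = 0
Therefore G(12) = 0.

0


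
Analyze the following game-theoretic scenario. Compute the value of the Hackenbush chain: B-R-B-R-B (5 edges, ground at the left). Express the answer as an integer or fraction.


Edges (from ground): B-R-B-R-B
By Berlekamp's sign-expansion rule, a Blue-Red Hackenbush stalk has the value of the surreal number whose sign sequence is the edge sequence with B -> + and R -> -.
Sign sequence: +-+-+
Trace the sign expansion in the surreal number tree, starting from 0:
Edge 1: B (sign +) -> bounds (0, +inf), value = 1
Edge 2: R (sign -) -> bounds (0, 1), value = 1/2
Edge 3: B (sign +) -> bounds (1/2, 1), value = 3/4
Edge 4: R (sign -) -> bounds (1/2, 3/4), value = 5/8
Edge 5: B (sign +) -> bounds (5/8, 3/4), value = 11/16
Game value = 11/16

11/16


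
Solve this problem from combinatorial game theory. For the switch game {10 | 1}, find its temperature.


The game is {10 | 1}, a switch {a | b} with numbers a > b.
Cooling {a | b} by t gives {a - t | b + t}, which stops being hot when a - t = b + t, i.e. at t = (a - b)/2. So the temperature of a switch is (a - b)/2.
Temperature = (Left option - Right option) / 2
= (10 - (1)) / 2
= 9 / 2
= 9/2

9/2


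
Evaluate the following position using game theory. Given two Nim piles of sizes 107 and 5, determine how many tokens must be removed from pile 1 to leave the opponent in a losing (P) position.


Piles: 107 and 5
Current XOR: 107 XOR 5 = 110 (non-zero, so this is an N-position).
To make the XOR zero, we need to find a move that balances the piles.
For pile 1 (size 107): target = 107 XOR 110 = 5
We reduce pile 1 from 107 to 5.
Tokens removed: 107 - 5 = 102
Verification: 5 XOR 5 = 0

102


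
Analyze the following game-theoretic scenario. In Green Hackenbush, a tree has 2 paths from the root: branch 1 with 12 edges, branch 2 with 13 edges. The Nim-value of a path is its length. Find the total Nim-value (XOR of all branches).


The tree has 2 branches from the ground vertex.
In Green Hackenbush, the Nim-value of a simple path of length k is k.
Branch 1: length 12, Nim-value = 12
Branch 2: length 13, Nim-value = 13
Total Nim-value = XOR of all branch values:
0 XOR 12 = 12
12 XOR 13 = 1
Nim-value of the tree = 1

1


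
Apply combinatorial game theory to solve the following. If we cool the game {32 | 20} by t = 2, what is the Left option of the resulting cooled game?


Original game: {32 | 20} (a switch {a | b} with a > b).
Cooling by t (for t below the temperature (a - b)/2 = 6) taxes each move by t: {a | b} cooled by t is {a - t | b + t}.
Cooling amount: t = 2
Cooled Left option: 32 - 2 = 30
Cooled Right option: 20 + 2 = 22
Cooled game: {30 | 22}
Left option = 30

30


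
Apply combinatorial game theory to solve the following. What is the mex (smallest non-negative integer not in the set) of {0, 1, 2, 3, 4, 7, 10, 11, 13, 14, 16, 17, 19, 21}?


Set = {0, 1, 2, 3, 4, 7, 10, 11, 13, 14, 16, 17, 19, 21}
0 is in the set.
1 is in the set.
2 is in the set.
3 is in the set.
4 is in the set.
5 is NOT in the set. This is the mex.
mex = 5

5


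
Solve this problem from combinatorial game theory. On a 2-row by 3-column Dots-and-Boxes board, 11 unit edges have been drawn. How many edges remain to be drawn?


Grid: 2 x 3 boxes, i.e. 3 rows and 4 columns of dots.
Horizontal edges: (rows + 1) * cols = 3 * 3 = 9
Vertical edges: rows * (cols + 1) = 2 * 4 = 8
Total edges: 9 + 8 = 17
Edges drawn: 11
Remaining: 17 - 11 = 6

6


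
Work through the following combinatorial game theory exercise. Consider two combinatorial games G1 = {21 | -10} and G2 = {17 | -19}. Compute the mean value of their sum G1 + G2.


G1 = {21 | -10}, G2 = {17 | -19}
Each is a switch {a | b} with numbers a > b; its mean value is (a + b)/2, and mean value is additive over game sums: m(G1 + G2) = m(G1) + m(G2).
Mean of G1 = (21 + (-10))/2 = 11/2 = 11/2
Mean of G2 = (17 + (-19))/2 = -2/2 = -1
Mean of G1 + G2 = 11/2 + -1 = 9/2

9/2


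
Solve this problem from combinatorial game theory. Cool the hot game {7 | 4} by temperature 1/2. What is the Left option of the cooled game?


Original game: {7 | 4} (a switch {a | b} with a > b).
Cooling by t (for t below the temperature (a - b)/2 = 3/2) taxes each move by t: {a | b} cooled by t is {a - t | b + t}.
Cooling amount: t = 1/2
Cooled Left option: 7 - 1/2 = 13/2
Cooled Right option: 4 + 1/2 = 9/2
Cooled game: {13/2 | 9/2}
Left option = 13/2

13/2


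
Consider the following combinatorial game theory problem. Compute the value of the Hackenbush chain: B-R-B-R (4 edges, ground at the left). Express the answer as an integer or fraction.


Edges (from ground): B-R-B-R
By Berlekamp's sign-expansion rule, a Blue-Red Hackenbush stalk has the value of the surreal number whose sign sequence is the edge sequence with B -> + and R -> -.
Sign sequence: +-+-
Trace the sign expansion in the surreal number tree, starting from 0:
Edge 1: B (sign +) -> bounds (0, +inf), value = 1
Edge 2: R (sign -) -> bounds (0, 1), value = 1/2
Edge 3: B (sign +) -> bounds (1/2, 1), value = 3/4
Edge 4: R (sign -) -> bounds (1/2, 3/4), value = 5/8
Game value = 5/8

5/8


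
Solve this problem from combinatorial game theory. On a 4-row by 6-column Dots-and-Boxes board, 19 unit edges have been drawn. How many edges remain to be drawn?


Grid: 4 x 6 boxes, i.e. 5 rows and 7 columns of dots.
Horizontal edges: (rows + 1) * cols = 5 * 6 = 30
Vertical edges: rows * (cols + 1) = 4 * 7 = 28
Total edges: 30 + 28 = 58
Edges drawn: 19
Remaining: 58 - 19 = 39

39


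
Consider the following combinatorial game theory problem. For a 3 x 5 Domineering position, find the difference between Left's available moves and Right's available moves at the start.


Board is 3 x 5 (rows x cols).
Left (vertical) placements: (rows-1) * cols = 2 * 5 = 10
Right (horizontal) placements: rows * (cols-1) = 3 * 4 = 12
Advantage = Left - Right = 10 - 12 = -2

-2


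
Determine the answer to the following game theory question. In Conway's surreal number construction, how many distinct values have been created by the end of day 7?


Day 0: {|} = 0 is born. Count = 1.
Day n: the number of surreal numbers born by day n is 2^(n+1) - 1.
By day 0: 2^1 - 1 = 1
By day 1: 2^2 - 1 = 3
By day 2: 2^3 - 1 = 7
By day 3: 2^4 - 1 = 15
By day 4: 2^5 - 1 = 31
By day 5: 2^6 - 1 = 63
By day 6: 2^7 - 1 = 127
By day 7: 2^8 - 1 = 255
By day 7: 255 surreal numbers.

255


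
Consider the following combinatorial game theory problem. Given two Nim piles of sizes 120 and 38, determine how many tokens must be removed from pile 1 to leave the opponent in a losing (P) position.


Piles: 120 and 38
Current XOR: 120 XOR 38 = 94 (non-zero, so this is an N-position).
To make the XOR zero, we need to find a move that balances the piles.
For pile 1 (size 120): target = 120 XOR 94 = 38
We reduce pile 1 from 120 to 38.
Tokens removed: 120 - 38 = 82
Verification: 38 XOR 38 = 0

82


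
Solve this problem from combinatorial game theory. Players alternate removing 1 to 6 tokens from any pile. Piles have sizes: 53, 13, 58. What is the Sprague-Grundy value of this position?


Subtraction set: {1, 2, 3, 4, 5, 6}
For this subtraction set, G(n) = n mod 7 (period = max + 1 = 7).
Pile 1 (size 53): G(53) = 53 mod 7 = 4
Pile 2 (size 13): G(13) = 13 mod 7 = 6
Pile 3 (size 58): G(58) = 58 mod 7 = 2
Total Grundy value = XOR of all: 4 XOR 6 XOR 2 = 0

0


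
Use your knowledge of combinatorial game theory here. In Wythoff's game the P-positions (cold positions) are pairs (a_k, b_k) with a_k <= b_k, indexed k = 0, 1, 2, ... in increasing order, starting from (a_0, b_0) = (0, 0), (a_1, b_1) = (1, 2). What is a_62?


By Wythoff's theorem, a_k = floor(k * phi) and b_k = floor(k * phi^2) = a_k + k, where phi = (1 + sqrt(5))/2 is the golden ratio.
phi = (1 + sqrt(5))/2 = 1.618034
k = 62
k * phi = 62 * 1.618034 = 100.318107
a_62 = floor(k * phi) = 100

100


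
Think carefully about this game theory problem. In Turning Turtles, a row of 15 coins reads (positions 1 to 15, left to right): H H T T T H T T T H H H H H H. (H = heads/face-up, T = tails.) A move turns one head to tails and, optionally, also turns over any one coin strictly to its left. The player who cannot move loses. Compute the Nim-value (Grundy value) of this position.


Coins: H H T T T H T T T H H H H H H
Key fact: a single head at position k behaves exactly like a Nim heap of size k (turning it to T and optionally flipping a coin at j < k corresponds to moving the heap from k to j, or to 0), and heads combine as a disjunctive sum (two heads at the same place would cancel, matching j XOR j = 0). So the Nim-value is the XOR of the 1-indexed positions of the heads.
Face-up positions (1-indexed): [1, 2, 6, 10, 11, 12, 13, 14, 15]
XOR 0 with 1: 0 XOR 1 = 1
XOR 1 with 2: 1 XOR 2 = 3
XOR 3 with 6: 3 XOR 6 = 5
XOR 5 with 10: 5 XOR 10 = 15
XOR 15 with 11: 15 XOR 11 = 4
XOR 4 with 12: 4 XOR 12 = 8
XOR 8 with 13: 8 XOR 13 = 5
XOR 5 with 14: 5 XOR 14 = 11
XOR 11 with 15: 11 XOR 15 = 4
Nim-value = 4

4


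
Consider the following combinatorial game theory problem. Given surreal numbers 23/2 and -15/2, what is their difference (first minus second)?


x = 23/2, y = -15/2
Converting to common denominator: 2
x = 23/2, y = -15/2
x - y = 23/2 - -15/2 = 19

19


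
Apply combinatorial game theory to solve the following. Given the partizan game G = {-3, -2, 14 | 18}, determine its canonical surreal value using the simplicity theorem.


Left options: {-3, -2, 14}, max = 14
Right options: {18}, min = 18
All options are numbers and max(Left) < min(Right), so by the simplicity theorem the value is the simplest (earliest-born) number strictly between 14 and 18.
Integers 15 through 17 all lie strictly between 14 and 18.
Among integers, the simplest (lowest birthday = smallest |n|; 0 is born on day 0, +-n on day n) is 15.
No non-integer in the interval can be simpler: if x is a non-integer in the interval, then floor(x) or ceil(x) also lies in the interval (the interval contains an integer), and both are proper prefixes of x's sign expansion, i.e. born earlier. So the game value is 15.
Game value = 15

15


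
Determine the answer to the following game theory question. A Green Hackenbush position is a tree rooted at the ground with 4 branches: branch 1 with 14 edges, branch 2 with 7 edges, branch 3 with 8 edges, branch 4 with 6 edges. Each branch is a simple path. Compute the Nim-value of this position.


The tree has 4 branches from the ground vertex.
In Green Hackenbush, the Nim-value of a simple path of length k is k.
Branch 1: length 14, Nim-value = 14
Branch 2: length 7, Nim-value = 7
Branch 3: length 8, Nim-value = 8
Branch 4: length 6, Nim-value = 6
Total Nim-value = XOR of all branch values:
0 XOR 14 = 14
14 XOR 7 = 9
9 XOR 8 = 1
1 XOR 6 = 7
Nim-value of the tree = 7

7


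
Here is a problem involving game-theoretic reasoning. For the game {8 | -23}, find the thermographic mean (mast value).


Game = {8 | -23}, a switch {a | b} with numbers a > b.
Its thermograph has left wall a - t and right wall b + t, which meet at t = (a - b)/2, where both equal (a + b)/2. So the mast (mean value) is at (a + b)/2.
Mean = (8 + (-23))/2 = -15/2 = -15/2

-15/2


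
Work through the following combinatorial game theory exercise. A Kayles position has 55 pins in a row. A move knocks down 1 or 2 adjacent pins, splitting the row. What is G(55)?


Kayles: a move removes 1 or 2 adjacent pins from a contiguous row.
Removing pins from a row of k leaves two independent rows (a, b) with a + b = k - 1 (one pin) or a + b = k - 2 (two pins); an end removal gives a = 0.
By Sprague-Grundy, G(k) = mex{ G(a) XOR G(b) } over all these splits. G(0) = 0.
G(1): splits (0,0):0^0=0 -> mex({0}) = 1
G(2): splits (0,1):0^1=1 (0,0):0^0=0 -> mex({0, 1}) = 2
G(3): splits (0,2):0^2=2 (1,1):1^1=0 (0,1):0^1=1 -> mex({0, 1, 2}) = 3
G(4): splits (0,3):0^3=3 (1,2):1^2=3 (0,2):0^2=2 (1,1):1^1=0 -> mex({0, 2, 3}) = 1
G(5): splits (0,4):0^1=1 (1,3):1^3=2 (2,2):2^2=0 (0,3):0^3=3 (1,2):1^2=3 -> mex({0, 1, 2, 3}) = 4
G(6) = mex({0, 1, 2, 4}) = 3
G(7) = mex({0, 1, 3, 4, 5}) = 2
G(8) = mex({0, 2, 3, 5, 6}) = 1
G(9) = mex({0, 1, 2, 3, 6, 7}) = 4
G(10) = mex({0, 1, 3, 4, 5, 7}) = 2
G(11) = mex({0, 1, 2, 3, 4, 5}) = 6
G(12) = mex({0, 1, 2, 3, 5, 6, 7}) = 4
G(13) = mex({0, 2, 3, 4, 6, 7}) = 1
G(14) = mex({0, 1, 4, 5, 6, 7}) = 2
G(15) = mex({0, 1, 2, 3, 4, 5, 6}) = 7
G(16) = mex({0, 2, 3, 5, 6, 7}) = 1
G(17) = mex({0, 1, 2, 3, 5, 6, 7}) = 4
G(18) = mex({0, 1, 2, 4, 5, 6}) = 3
G(19) = mex({0, 1, 3, 4, 5, 7}) = 2
G(20) = mex({0, 2, 3, 4, 5, 6, 7}) = 1
G(21) = mex({0, 1, 2, 3, 5, 6, 7}) = 4
G(22) = mex({0, 1, 2, 3, 4, 5, 7}) = 6
G(23) = mex({0, 1, 2, 3, 4, 5, 6}) = 7
G(24) = mex({0, 1, 2, 3, 5, 6, 7}) = 4
G(25) = mex({0, 2, 3, 4, 6, 7}) = 1
G(26) = mex({0, 1, 3, 4, 5, 6, 7}) = 2
G(27) = mex({0, 1, 2, 3, 4, 5, 6, 7}) = 8
G(28) = mex({0, 1, 2, 3, 4, 6, 7, 8}) = 5
G(29) = mex({0, 1, 2, 3, 5, 6, 7, 8, 9}) = 4
G(30) = mex({0, 1, 2, 3, 4, 5, 6, 9, 10}) = 7
G(31) = mex({0, 1, 3, 4, 5, 7, 10, 11}) = 2
G(32) = mex({0, 2, 3, 4, 5, 6, 7, 9, 11}) = 1
G(33) = mex({0, 1, 2, 3, 4, 5, 6, 7, 9, 12}) = 8
G(34) = mex({0, 1, 2, 3, 4, 5, 7, 8, 11, 12}) = 6
G(35) = mex({0, 1, 2, 3, 4, 5, 6, 8, 9, 10, 11}) = 7
G(36) = mex({0, 1, 2, 3, 5, 6, 7, 9, 10}) = 4
G(37) = mex({0, 2, 3, 4, 6, 7, 9, 10, 11, 12}) = 1
G(38) = mex({0, 1, 3, 4, 5, 6, 7, 9, 10, 11, 12}) = 2
G(39) = mex({0, 1, 2, 4, 5, 6, 7, 9, 10, 12, 14}) = 3
G(40) = mex({0, 2, 3, 4, 6, 7, 11, 12, 14}) = 1
G(41) = mex({0, 1, 2, 3, 5, 6, 7, 9, 10, 11, 12}) = 4
G(42) = mex({0, 1, 2, 3, 4, 5, 6, 9, 10}) = 7
G(43) = mex({0, 1, 3, 4, 5, 7, 9, 10, 12, 15}) = 2
G(44) = mex({0, 2, 3, 4, 5, 6, 7, 9, 10, 12, 15}) = 1
G(45) = mex({0, 1, 2, 3, 4, 5, 6, 7, 9, 10, 12, 14}) = 8
G(46) = mex({0, 1, 3, 4, 5, 7, 8, 11, 12, 14}) = 2
G(47) = mex({0, 1, 2, 3, 4, 5, 6, 8, 9, 10, 11, 12}) = 7
G(48) = mex({0, 1, 2, 3, 5, 6, 7, 9, 10}) = 4
G(49) = mex({0, 2, 3, 4, 6, 7, 9, 10, 11, 12, 15}) = 1
G(50) = mex({0, 1, 4, 5, 6, 7, 9, 11, 12, 14, 15}) = 2
G(51) = mex({0, 1, 2, 3, 4, 5, 6, 7, 9, 12, 14, 15}) = 8
G(52) = mex({0, 2, 3, 4, 5, 6, 7, 8, 11, 12, 15}) = 1
G(53) = mex({0, 1, 2, 3, 5, 6, 7, 8, 9, 10, 11, 12}) = 4
G(54) = mex({0, 1, 2, 3, 4, 5, 6, 9, 10}) = 7
G(55) = mex({0, 1, 3, 4, 5, 7, 9, 10, 11, 12}) = 2
Therefore G(55) = 2.

2
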